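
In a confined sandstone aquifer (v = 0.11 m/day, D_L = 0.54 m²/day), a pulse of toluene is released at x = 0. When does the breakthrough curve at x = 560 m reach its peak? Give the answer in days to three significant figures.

5050 days

For the 1D instantaneous-source solution, setting ∂C/∂t = 0 at fixed x gives v²t² + 2Dt − x² = 0, so t = (√(D² + v²x²) − D)/v².
√(D² + v²x²) = √(0.54² + 0.11² × 560²) = 61.60; v² = 0.0121.
t = (61.60 − 0.54)/0.0121 = 5050 days (vs. the pure-advection estimate x/v = 5090 d).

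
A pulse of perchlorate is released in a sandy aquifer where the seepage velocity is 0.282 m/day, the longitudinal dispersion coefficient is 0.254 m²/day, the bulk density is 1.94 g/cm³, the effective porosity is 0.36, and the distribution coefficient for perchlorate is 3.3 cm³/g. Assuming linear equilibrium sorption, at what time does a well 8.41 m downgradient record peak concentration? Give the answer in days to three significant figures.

Retardation factor R = 1 + ρ_b·K_d/n = 1 + 1.94 × 3.3/0.36 = 18.78.
Sorption retards both mechanisms: v_R = v/R = 0.01502 m/day, D_R = D/R = 0.01353 m²/day.
Peak time from v_R²t² + 2D_R t − x² = 0: t = (√(D_R² + v_R²x²) − D_R)/v_R².
√(D_R² + v_R²x²) = √(0.01353² + 0.01502² × 8.41²) = 0.1270; v_R² = 0.0002256.
t = (0.1270 − 0.01353)/0.0002256 = 503 days.

503 days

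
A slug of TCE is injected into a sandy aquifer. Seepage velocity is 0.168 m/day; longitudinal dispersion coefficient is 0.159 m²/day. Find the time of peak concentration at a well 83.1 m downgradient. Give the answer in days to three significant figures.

489 days

For the 1D instantaneous-source solution, setting ∂C/∂t = 0 at fixed x gives v²t² + 2Dt − x² = 0, so t = (√(D² + v²x²) − D)/v².
√(D² + v²x²) = √(0.159² + 0.168² × 83.1²) = 13.96; v² = 0.028224.
t = (13.96 − 0.159)/0.028224 = 489 days (vs. the pure-advection estimate x/v = 495 d).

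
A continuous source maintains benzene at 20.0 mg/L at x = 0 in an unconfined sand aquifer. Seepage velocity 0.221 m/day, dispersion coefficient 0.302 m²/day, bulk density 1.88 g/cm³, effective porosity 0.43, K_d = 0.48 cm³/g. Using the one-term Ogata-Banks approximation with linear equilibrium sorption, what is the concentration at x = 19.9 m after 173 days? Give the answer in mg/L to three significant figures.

1.93 mg/L

Retardation factor R = 1 + ρ_b·K_d/n = 1 + 1.88 × 0.48/0.43 = 3.099.
Sorption retards both mechanisms: v_R = v/R = 0.07131 m/day, D_R = D/R = 0.09745 m²/day.
v_R·t = 0.07131 × 173 = 12.33663 m; 2√(D_R t) = 8.212 m; argument = (19.9 − 12.33663)/8.212 = 0.9210.
C = C₀ × ½·erfc(0.9210) = 20.0 × 0.09637 = 1.93 mg/L.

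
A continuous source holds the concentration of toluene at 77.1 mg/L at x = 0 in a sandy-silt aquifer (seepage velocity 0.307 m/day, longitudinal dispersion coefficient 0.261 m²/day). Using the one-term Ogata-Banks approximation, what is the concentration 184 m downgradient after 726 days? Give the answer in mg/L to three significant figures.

75.3 mg/L

For a continuous step input, C/C₀ ≈ ½·erfc((x−vt)/(2√(Dt))).
vt = 0.307 × 726 = 222.882 m and 2√(Dt) = 2√(0.261 × 726) = 27.53 m.
Argument (x−vt)/(2√(Dt)) = (184 − 222.882)/27.53 = -1.412; ½·erfc(-1.412) = 0.9771.
C = 77.1 × 0.9771 = 75.3 mg/L.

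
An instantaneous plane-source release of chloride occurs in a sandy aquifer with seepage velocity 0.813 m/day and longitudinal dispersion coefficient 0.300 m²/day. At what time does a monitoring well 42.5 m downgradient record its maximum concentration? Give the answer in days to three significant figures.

51.8 days

For the 1D instantaneous-source solution, setting ∂C/∂t = 0 at fixed x gives v²t² + 2Dt − x² = 0, so t = (√(D² + v²x²) − D)/v².
√(D² + v²x²) = √(0.300² + 0.813² × 42.5²) = 34.55; v² = 0.660969.
t = (34.55 − 0.300)/0.660969 = 51.8 days (vs. the pure-advection estimate x/v = 52.3 d).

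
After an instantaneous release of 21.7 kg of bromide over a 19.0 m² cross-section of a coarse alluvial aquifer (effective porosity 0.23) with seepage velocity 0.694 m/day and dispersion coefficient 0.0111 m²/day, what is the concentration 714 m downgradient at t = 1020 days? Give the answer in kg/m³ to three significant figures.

For an instantaneous plane source, C(x,t) = M/(n_e·A·√(4πDt)) · exp(−(x−vt)²/(4Dt)), with n_e·A the pore (flow) area.
Plume center vt = 0.694 × 1020 = 707.88 m, so the well at 714 m is 6.12 m downgradient of the peak.
√(4πDt) = 11.93 m, giving peak height M/(n_e·A·√(4πDt)) = 21.7/(0.23 × 19.0 × 11.93) = 0.4162 kg/m³.
(x−vt)²/(4Dt) = (6.12)²/(4 × 0.0111 × 1020) = 0.8270; exp(−0.8270) = 0.4374.
C = 0.4162 × 0.4374 = 0.182 kg/m³.

0.182 kg/m³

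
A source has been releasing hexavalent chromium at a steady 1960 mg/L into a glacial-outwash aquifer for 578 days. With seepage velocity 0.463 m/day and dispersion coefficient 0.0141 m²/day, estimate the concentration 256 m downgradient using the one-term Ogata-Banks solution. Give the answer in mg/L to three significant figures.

For a continuous step input, C/C₀ ≈ ½·erfc((x−vt)/(2√(Dt))).
vt = 0.463 × 578 = 267.614 m and 2√(Dt) = 2√(0.0141 × 578) = 5.710 m.
Argument (x−vt)/(2√(Dt)) = (256 − 267.614)/5.710 = -2.034; ½·erfc(-2.034) = 0.9980.
C = 1960 × 0.9980 = 1960 mg/L.

1960 mg/L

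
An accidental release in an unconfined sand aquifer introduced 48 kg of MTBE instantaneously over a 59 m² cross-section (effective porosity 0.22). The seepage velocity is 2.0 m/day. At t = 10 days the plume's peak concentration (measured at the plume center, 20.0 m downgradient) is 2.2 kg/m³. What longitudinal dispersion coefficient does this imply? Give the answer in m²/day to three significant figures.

At the plume center C_max = M/(n_e·A·√(4πDt)), so D = M²/(4πt·(n_e·A·C_max)²).
n_e·A·C_max = 0.22 × 59 × 2.2 = 28.56 kg/m.
D = 48²/(4π × 10 × 28.56²) = 0.0225 m²/day.

0.0225 m²/day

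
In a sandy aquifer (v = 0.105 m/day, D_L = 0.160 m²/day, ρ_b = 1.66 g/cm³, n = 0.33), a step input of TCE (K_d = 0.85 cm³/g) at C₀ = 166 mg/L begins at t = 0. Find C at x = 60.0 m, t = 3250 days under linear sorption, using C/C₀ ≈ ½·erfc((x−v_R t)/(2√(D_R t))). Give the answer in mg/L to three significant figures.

Retardation factor R = 1 + ρ_b·K_d/n = 1 + 1.66 × 0.85/0.33 = 5.276.
Sorption retards both mechanisms: v_R = v/R = 0.01990 m/day, D_R = D/R = 0.03033 m²/day.
v_R·t = 0.01990 × 3250 = 64.675 m; 2√(D_R t) = 19.86 m; argument = (60.0 − 64.675)/19.86 = -0.2354.
C = C₀ × ½·erfc(-0.2354) = 166 × 0.6304 = 105 mg/L.

105 mg/L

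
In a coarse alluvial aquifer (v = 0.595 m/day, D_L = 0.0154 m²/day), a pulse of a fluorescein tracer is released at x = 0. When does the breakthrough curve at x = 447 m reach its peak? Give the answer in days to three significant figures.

For the 1D instantaneous-source solution, setting ∂C/∂t = 0 at fixed x gives v²t² + 2Dt − x² = 0, so t = (√(D² + v²x²) − D)/v².
√(D² + v²x²) = √(0.0154² + 0.595² × 447²) = 266.0; v² = 0.354025.
t = (266.0 − 0.0154)/0.354025 = 751 days (vs. the pure-advection estimate x/v = 751 d).

751 days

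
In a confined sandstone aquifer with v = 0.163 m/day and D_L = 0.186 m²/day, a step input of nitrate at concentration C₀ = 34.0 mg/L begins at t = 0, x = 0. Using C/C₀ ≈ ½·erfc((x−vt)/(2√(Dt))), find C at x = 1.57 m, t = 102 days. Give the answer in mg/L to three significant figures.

For a continuous step input, C/C₀ ≈ ½·erfc((x−vt)/(2√(Dt))).
vt = 0.163 × 102 = 16.626 m and 2√(Dt) = 2√(0.186 × 102) = 8.711 m.
Argument (x−vt)/(2√(Dt)) = (1.57 − 16.626)/8.711 = -1.728; ½·erfc(-1.728) = 0.9927.
C = 34.0 × 0.9927 = 33.8 mg/L.

33.8 mg/L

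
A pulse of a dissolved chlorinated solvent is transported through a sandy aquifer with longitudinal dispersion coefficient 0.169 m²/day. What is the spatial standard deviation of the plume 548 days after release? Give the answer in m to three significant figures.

Dispersive spreading gives a Gaussian with σ² = 2Dt; advection only shifts the center.
σ = √(2 × 0.169 × 548) = 13.6 m.

13.6 m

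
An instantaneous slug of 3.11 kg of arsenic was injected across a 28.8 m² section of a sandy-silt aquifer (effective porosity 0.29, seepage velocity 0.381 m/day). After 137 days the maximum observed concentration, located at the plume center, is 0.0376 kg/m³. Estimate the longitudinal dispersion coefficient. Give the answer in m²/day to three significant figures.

0.0570 m²/day

At the plume center C_max = M/(n_e·A·√(4πDt)), so D = M²/(4πt·(n_e·A·C_max)²).
n_e·A·C_max = 0.29 × 28.8 × 0.0376 = 0.3140 kg/m.
D = 3.11²/(4π × 137 × 0.3140²) = 0.0570 m²/day.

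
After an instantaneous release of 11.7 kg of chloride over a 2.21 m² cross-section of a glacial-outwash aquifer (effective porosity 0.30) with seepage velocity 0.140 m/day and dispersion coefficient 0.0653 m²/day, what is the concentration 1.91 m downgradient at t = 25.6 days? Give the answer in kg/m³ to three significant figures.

2.53 kg/m³

For an instantaneous plane source, C(x,t) = M/(n_e·A·√(4πDt)) · exp(−(x−vt)²/(4Dt)), with n_e·A the pore (flow) area.
Plume center vt = 0.140 × 25.6 = 3.584 m, so the well at 1.91 m is 1.674 m upgradient of the peak.
√(4πDt) = 4.583 m, giving peak height M/(n_e·A·√(4πDt)) = 11.7/(0.30 × 2.21 × 4.583) = 3.851 kg/m³.
(x−vt)²/(4Dt) = (-1.674)²/(4 × 0.0653 × 25.6) = 0.4191; exp(−0.4191) = 0.6576.
C = 3.851 × 0.6576 = 2.53 kg/m³.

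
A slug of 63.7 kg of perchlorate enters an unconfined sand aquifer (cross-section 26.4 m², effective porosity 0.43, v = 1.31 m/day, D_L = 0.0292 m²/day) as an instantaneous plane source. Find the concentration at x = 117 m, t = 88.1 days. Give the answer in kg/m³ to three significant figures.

0.772 kg/m³

For an instantaneous plane source, C(x,t) = M/(n_e·A·√(4πDt)) · exp(−(x−vt)²/(4Dt)), with n_e·A the pore (flow) area.
Plume center vt = 1.31 × 88.1 = 115.411 m, so the well at 117 m is 1.589 m downgradient of the peak.
√(4πDt) = 5.686 m, giving peak height M/(n_e·A·√(4πDt)) = 63.7/(0.43 × 26.4 × 5.686) = 0.9869 kg/m³.
(x−vt)²/(4Dt) = (1.589)²/(4 × 0.0292 × 88.1) = 0.2454; exp(−0.2454) = 0.7824.
C = 0.9869 × 0.7824 = 0.772 kg/m³.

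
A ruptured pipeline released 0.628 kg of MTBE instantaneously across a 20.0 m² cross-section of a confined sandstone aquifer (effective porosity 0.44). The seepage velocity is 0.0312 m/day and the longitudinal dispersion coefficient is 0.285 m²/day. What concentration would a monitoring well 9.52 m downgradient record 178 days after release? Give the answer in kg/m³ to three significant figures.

0.00262 kg/m³

For an instantaneous plane source, C(x,t) = M/(n_e·A·√(4πDt)) · exp(−(x−vt)²/(4Dt)), with n_e·A the pore (flow) area.
Plume center vt = 0.0312 × 178 = 5.5536 m, so the well at 9.52 m is 3.9664 m downgradient of the peak.
√(4πDt) = 25.25 m, giving peak height M/(n_e·A·√(4πDt)) = 0.628/(0.44 × 20.0 × 25.25) = 0.002826 kg/m³.
(x−vt)²/(4Dt) = (3.9664)²/(4 × 0.285 × 178) = 0.07753; exp(−0.07753) = 0.9254.
C = 0.002826 × 0.9254 = 0.00262 kg/m³.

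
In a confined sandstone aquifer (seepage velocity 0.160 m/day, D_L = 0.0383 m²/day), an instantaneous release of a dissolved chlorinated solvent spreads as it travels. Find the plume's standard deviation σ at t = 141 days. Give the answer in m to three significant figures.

3.29 m

Dispersive spreading gives a Gaussian with σ² = 2Dt; advection only shifts the center.
σ = √(2 × 0.0383 × 141) = 3.29 m.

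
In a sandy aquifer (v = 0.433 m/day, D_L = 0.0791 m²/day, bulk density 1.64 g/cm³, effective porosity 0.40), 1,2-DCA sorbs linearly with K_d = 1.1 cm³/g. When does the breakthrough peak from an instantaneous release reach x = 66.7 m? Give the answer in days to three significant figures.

846 days

Retardation factor R = 1 + ρ_b·K_d/n = 1 + 1.64 × 1.1/0.40 = 5.510.
Sorption retards both mechanisms: v_R = v/R = 0.07858 m/day, D_R = D/R = 0.01436 m²/day.
Peak time from v_R²t² + 2D_R t − x² = 0: t = (√(D_R² + v_R²x²) − D_R)/v_R².
√(D_R² + v_R²x²) = √(0.01436² + 0.07858² × 66.7²) = 5.241; v_R² = 0.006175.
t = (5.241 − 0.01436)/0.006175 = 846 days.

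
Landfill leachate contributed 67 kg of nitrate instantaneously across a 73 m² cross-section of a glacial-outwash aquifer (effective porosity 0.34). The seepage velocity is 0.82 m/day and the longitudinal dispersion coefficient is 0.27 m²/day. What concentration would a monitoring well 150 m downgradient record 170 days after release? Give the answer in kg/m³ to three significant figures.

For an instantaneous plane source, C(x,t) = M/(n_e·A·√(4πDt)) · exp(−(x−vt)²/(4Dt)), with n_e·A the pore (flow) area.
Plume center vt = 0.82 × 170 = 139.4 m, so the well at 150 m is 10.6 m downgradient of the peak.
√(4πDt) = 24.02 m, giving peak height M/(n_e·A·√(4πDt)) = 67/(0.34 × 73 × 24.02) = 0.1124 kg/m³.
(x−vt)²/(4Dt) = (10.6)²/(4 × 0.27 × 170) = 0.6120; exp(−0.6120) = 0.5423.
C = 0.1124 × 0.5423 = 0.0610 kg/m³.

0.0610 kg/m³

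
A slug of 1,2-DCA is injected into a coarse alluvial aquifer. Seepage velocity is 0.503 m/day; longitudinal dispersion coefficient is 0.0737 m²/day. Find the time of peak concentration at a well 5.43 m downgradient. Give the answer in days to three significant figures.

For the 1D instantaneous-source solution, setting ∂C/∂t = 0 at fixed x gives v²t² + 2Dt − x² = 0, so t = (√(D² + v²x²) − D)/v².
√(D² + v²x²) = √(0.0737² + 0.503² × 5.43²) = 2.732; v² = 0.253009.
t = (2.732 − 0.0737)/0.253009 = 10.5 days (vs. the pure-advection estimate x/v = 10.8 d).

10.5 days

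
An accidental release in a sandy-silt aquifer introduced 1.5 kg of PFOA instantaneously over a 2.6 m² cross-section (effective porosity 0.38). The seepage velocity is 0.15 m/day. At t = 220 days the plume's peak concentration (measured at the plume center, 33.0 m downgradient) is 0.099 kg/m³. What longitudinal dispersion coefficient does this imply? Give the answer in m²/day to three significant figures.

0.0851 m²/day

At the plume center C_max = M/(n_e·A·√(4πDt)), so D = M²/(4πt·(n_e·A·C_max)²).
n_e·A·C_max = 0.38 × 2.6 × 0.099 = 0.09781 kg/m.
D = 1.5²/(4π × 220 × 0.09781²) = 0.0851 m²/day.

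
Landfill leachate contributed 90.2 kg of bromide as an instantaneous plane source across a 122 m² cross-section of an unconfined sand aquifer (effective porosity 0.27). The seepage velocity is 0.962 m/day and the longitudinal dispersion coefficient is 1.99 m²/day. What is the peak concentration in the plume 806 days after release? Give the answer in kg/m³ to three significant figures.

0.0193 kg/m³

The peak of an instantaneous 1D plume sits at x = vt; there the Gaussian factor is 1 and C_max = M/(n_e·A·√(4πDt)), where n_e·A is the pore area the mass is dissolved in.
√(4πDt) = √(4π × 1.99 × 806) = 142.0 m, so C_max = 90.2/(0.27 × 122 × 142.0) = 0.0193 kg/m³.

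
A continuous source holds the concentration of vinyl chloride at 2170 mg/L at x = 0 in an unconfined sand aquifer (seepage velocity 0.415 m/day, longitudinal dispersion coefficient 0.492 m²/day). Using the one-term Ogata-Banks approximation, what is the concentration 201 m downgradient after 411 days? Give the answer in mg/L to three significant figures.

141 mg/L

For a continuous step input, C/C₀ ≈ ½·erfc((x−vt)/(2√(Dt))).
vt = 0.415 × 411 = 170.565 m and 2√(Dt) = 2√(0.492 × 411) = 28.44 m.
Argument (x−vt)/(2√(Dt)) = (201 − 170.565)/28.44 = 1.070; ½·erfc(1.070) = 0.06511.
C = 2170 × 0.06511 = 141 mg/L.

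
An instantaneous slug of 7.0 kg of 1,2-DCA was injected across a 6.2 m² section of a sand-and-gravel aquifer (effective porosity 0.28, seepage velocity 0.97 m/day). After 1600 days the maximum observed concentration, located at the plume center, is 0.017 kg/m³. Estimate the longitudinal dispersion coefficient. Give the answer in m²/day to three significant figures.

2.80 m²/day

At the plume center C_max = M/(n_e·A·√(4πDt)), so D = M²/(4πt·(n_e·A·C_max)²).
n_e·A·C_max = 0.28 × 6.2 × 0.017 = 0.02951 kg/m.
D = 7.0²/(4π × 1600 × 0.02951²) = 2.80 m²/day.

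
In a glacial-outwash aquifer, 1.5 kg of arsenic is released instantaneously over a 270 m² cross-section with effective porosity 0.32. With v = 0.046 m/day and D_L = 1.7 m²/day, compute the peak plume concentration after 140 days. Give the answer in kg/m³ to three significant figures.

The peak of an instantaneous 1D plume sits at x = vt; there the Gaussian factor is 1 and C_max = M/(n_e·A·√(4πDt)), where n_e·A is the pore area the mass is dissolved in.
√(4πDt) = √(4π × 1.7 × 140) = 54.69 m, so C_max = 1.5/(0.32 × 270 × 54.69) = 0.000317 kg/m³.

0.000317 kg/m³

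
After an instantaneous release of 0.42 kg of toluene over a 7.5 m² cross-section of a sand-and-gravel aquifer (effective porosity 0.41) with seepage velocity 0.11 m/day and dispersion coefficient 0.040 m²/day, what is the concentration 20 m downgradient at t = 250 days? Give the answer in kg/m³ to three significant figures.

0.00299 kg/m³

For an instantaneous plane source, C(x,t) = M/(n_e·A·√(4πDt)) · exp(−(x−vt)²/(4Dt)), with n_e·A the pore (flow) area.
Plume center vt = 0.11 × 250 = 27.5 m, so the well at 20 m is 7.5 m upgradient of the peak.
√(4πDt) = 11.21 m, giving peak height M/(n_e·A·√(4πDt)) = 0.42/(0.41 × 7.5 × 11.21) = 0.01218 kg/m³.
(x−vt)²/(4Dt) = (-7.5)²/(4 × 0.040 × 250) = 1.406; exp(−1.406) = 0.2451.
C = 0.01218 × 0.2451 = 0.00299 kg/m³.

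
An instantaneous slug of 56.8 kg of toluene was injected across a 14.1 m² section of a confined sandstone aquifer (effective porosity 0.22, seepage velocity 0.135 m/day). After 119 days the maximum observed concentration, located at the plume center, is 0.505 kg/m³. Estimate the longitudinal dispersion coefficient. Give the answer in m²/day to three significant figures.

At the plume center C_max = M/(n_e·A·√(4πDt)), so D = M²/(4πt·(n_e·A·C_max)²).
n_e·A·C_max = 0.22 × 14.1 × 0.505 = 1.567 kg/m.
D = 56.8²/(4π × 119 × 1.567²) = 0.879 m²/day.

0.879 m²/day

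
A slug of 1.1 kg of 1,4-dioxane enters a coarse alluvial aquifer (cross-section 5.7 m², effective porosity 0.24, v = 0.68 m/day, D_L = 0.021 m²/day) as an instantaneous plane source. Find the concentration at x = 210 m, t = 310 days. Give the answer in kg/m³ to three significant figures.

0.0867 kg/m³

For an instantaneous plane source, C(x,t) = M/(n_e·A·√(4πDt)) · exp(−(x−vt)²/(4Dt)), with n_e·A the pore (flow) area.
Plume center vt = 0.68 × 310 = 210.8 m, so the well at 210 m is 0.8 m upgradient of the peak.
√(4πDt) = 9.045 m, giving peak height M/(n_e·A·√(4πDt)) = 1.1/(0.24 × 5.7 × 9.045) = 0.08890 kg/m³.
(x−vt)²/(4Dt) = (-0.8)²/(4 × 0.021 × 310) = 0.02458; exp(−0.02458) = 0.9757.
C = 0.08890 × 0.9757 = 0.0867 kg/m³.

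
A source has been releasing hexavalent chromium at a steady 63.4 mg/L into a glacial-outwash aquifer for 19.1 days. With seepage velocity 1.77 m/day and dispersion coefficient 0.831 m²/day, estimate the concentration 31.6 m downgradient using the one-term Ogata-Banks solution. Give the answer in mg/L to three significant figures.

41.4 mg/L

For a continuous step input, C/C₀ ≈ ½·erfc((x−vt)/(2√(Dt))).
vt = 1.77 × 19.1 = 33.807 m and 2√(Dt) = 2√(0.831 × 19.1) = 7.968 m.
Argument (x−vt)/(2√(Dt)) = (31.6 − 33.807)/7.968 = -0.2770; ½·erfc(-0.2770) = 0.6524.
C = 63.4 × 0.6524 = 41.4 mg/L.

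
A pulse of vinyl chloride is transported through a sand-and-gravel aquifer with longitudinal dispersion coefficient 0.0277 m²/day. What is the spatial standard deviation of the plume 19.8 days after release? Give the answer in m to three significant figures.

1.05 m

Dispersive spreading gives a Gaussian with σ² = 2Dt; advection only shifts the center.
σ = √(2 × 0.0277 × 19.8) = 1.05 m.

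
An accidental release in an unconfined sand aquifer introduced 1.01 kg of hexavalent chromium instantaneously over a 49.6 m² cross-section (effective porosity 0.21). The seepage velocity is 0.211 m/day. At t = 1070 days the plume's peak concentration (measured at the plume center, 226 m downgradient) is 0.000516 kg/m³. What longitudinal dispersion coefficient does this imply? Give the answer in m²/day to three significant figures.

2.63 m²/day

At the plume center C_max = M/(n_e·A·√(4πDt)), so D = M²/(4πt·(n_e·A·C_max)²).
n_e·A·C_max = 0.21 × 49.6 × 0.000516 = 0.005375 kg/m.
D = 1.01²/(4π × 1070 × 0.005375²) = 2.63 m²/day.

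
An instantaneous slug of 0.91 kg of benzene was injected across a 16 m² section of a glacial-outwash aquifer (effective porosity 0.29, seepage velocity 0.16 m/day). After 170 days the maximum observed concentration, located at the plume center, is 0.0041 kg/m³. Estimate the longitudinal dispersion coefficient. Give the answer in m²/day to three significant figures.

1.07 m²/day

At the plume center C_max = M/(n_e·A·√(4πDt)), so D = M²/(4πt·(n_e·A·C_max)²).
n_e·A·C_max = 0.29 × 16 × 0.0041 = 0.01902 kg/m.
D = 0.91²/(4π × 170 × 0.01902²) = 1.07 m²/day.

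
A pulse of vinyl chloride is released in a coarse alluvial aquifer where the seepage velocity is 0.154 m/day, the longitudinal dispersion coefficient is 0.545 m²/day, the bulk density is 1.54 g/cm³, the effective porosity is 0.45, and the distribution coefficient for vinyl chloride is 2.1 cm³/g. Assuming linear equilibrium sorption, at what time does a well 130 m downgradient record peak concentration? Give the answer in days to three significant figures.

Retardation factor R = 1 + ρ_b·K_d/n = 1 + 1.54 × 2.1/0.45 = 8.187.
Sorption retards both mechanisms: v_R = v/R = 0.01881 m/day, D_R = D/R = 0.06657 m²/day.
Peak time from v_R²t² + 2D_R t − x² = 0: t = (√(D_R² + v_R²x²) − D_R)/v_R².
√(D_R² + v_R²x²) = √(0.06657² + 0.01881² × 130²) = 2.446; v_R² = 0.0003538.
t = (2.446 − 0.06657)/0.0003538 = 6730 days.

6730 days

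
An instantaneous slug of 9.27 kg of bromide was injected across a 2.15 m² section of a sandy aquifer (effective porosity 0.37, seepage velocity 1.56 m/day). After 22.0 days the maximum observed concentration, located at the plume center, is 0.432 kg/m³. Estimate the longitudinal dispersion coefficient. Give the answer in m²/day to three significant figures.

At the plume center C_max = M/(n_e·A·√(4πDt)), so D = M²/(4πt·(n_e·A·C_max)²).
n_e·A·C_max = 0.37 × 2.15 × 0.432 = 0.3437 kg/m.
D = 9.27²/(4π × 22.0 × 0.3437²) = 2.63 m²/day.

2.63 m²/day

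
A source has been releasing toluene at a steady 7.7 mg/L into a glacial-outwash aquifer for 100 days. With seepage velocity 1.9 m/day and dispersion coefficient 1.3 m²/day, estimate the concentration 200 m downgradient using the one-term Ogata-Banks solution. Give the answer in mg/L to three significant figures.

For a continuous step input, C/C₀ ≈ ½·erfc((x−vt)/(2√(Dt))).
vt = 1.9 × 100 = 190 m and 2√(Dt) = 2√(1.3 × 100) = 22.80 m.
Argument (x−vt)/(2√(Dt)) = (200 − 190)/22.80 = 0.4386; ½·erfc(0.4386) = 0.2675.
C = 7.7 × 0.2675 = 2.06 mg/L.

2.06 mg/L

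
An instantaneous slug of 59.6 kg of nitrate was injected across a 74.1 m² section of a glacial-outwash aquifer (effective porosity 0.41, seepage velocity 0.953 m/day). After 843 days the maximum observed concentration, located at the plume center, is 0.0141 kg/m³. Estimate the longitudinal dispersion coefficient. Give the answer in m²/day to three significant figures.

1.83 m²/day

At the plume center C_max = M/(n_e·A·√(4πDt)), so D = M²/(4πt·(n_e·A·C_max)²).
n_e·A·C_max = 0.41 × 74.1 × 0.0141 = 0.4284 kg/m.
D = 59.6²/(4π × 843 × 0.4284²) = 1.83 m²/day.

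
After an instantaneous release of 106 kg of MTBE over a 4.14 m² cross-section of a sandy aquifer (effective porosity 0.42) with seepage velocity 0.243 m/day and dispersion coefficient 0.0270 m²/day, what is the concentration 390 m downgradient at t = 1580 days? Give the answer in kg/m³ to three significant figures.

For an instantaneous plane source, C(x,t) = M/(n_e·A·√(4πDt)) · exp(−(x−vt)²/(4Dt)), with n_e·A the pore (flow) area.
Plume center vt = 0.243 × 1580 = 383.94 m, so the well at 390 m is 6.06 m downgradient of the peak.
√(4πDt) = 23.15 m, giving peak height M/(n_e·A·√(4πDt)) = 106/(0.42 × 4.14 × 23.15) = 2.633 kg/m³.
(x−vt)²/(4Dt) = (6.06)²/(4 × 0.0270 × 1580) = 0.2152; exp(−0.2152) = 0.8064.
C = 2.633 × 0.8064 = 2.12 kg/m³.

2.12 kg/m³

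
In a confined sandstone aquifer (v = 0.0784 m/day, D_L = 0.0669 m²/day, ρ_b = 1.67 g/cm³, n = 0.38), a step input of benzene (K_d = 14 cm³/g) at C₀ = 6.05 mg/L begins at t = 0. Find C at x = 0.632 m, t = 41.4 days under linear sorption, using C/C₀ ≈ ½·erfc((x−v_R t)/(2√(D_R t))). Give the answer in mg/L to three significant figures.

0.155 mg/L

Retardation factor R = 1 + ρ_b·K_d/n = 1 + 1.67 × 14/0.38 = 62.53.
Sorption retards both mechanisms: v_R = v/R = 0.001254 m/day, D_R = D/R = 0.001070 m²/day.
v_R·t = 0.001254 × 41.4 = 0.0519156 m; 2√(D_R t) = 0.4209 m; argument = (0.632 − 0.0519156)/0.4209 = 1.378.
C = C₀ × ½·erfc(1.378) = 6.05 × 0.02566 = 0.155 mg/L.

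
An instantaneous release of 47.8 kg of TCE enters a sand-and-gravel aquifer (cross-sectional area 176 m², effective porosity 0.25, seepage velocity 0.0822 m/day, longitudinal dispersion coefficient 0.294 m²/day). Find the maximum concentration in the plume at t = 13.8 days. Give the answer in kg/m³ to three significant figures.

0.152 kg/m³

The peak of an instantaneous 1D plume sits at x = vt; there the Gaussian factor is 1 and C_max = M/(n_e·A·√(4πDt)), where n_e·A is the pore area the mass is dissolved in.
√(4πDt) = √(4π × 0.294 × 13.8) = 7.140 m, so C_max = 47.8/(0.25 × 176 × 7.140) = 0.152 kg/m³.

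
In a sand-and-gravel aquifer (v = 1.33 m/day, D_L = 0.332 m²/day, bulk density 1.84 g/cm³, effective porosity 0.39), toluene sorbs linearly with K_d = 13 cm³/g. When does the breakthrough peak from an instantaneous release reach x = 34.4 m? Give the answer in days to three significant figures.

Retardation factor R = 1 + ρ_b·K_d/n = 1 + 1.84 × 13/0.39 = 62.33.
Sorption retards both mechanisms: v_R = v/R = 0.02134 m/day, D_R = D/R = 0.005326 m²/day.
Peak time from v_R²t² + 2D_R t − x² = 0: t = (√(D_R² + v_R²x²) − D_R)/v_R².
√(D_R² + v_R²x²) = √(0.005326² + 0.02134² × 34.4²) = 0.7341; v_R² = 0.0004554.
t = (0.7341 − 0.005326)/0.0004554 = 1600 days.

1600 days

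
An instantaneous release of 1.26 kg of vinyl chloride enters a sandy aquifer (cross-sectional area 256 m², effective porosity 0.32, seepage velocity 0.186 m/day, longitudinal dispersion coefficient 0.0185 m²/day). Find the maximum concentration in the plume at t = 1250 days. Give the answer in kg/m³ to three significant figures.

The peak of an instantaneous 1D plume sits at x = vt; there the Gaussian factor is 1 and C_max = M/(n_e·A·√(4πDt)), where n_e·A is the pore area the mass is dissolved in.
√(4πDt) = √(4π × 0.0185 × 1250) = 17.05 m, so C_max = 1.26/(0.32 × 256 × 17.05) = 0.000902 kg/m³.

0.000902 kg/m³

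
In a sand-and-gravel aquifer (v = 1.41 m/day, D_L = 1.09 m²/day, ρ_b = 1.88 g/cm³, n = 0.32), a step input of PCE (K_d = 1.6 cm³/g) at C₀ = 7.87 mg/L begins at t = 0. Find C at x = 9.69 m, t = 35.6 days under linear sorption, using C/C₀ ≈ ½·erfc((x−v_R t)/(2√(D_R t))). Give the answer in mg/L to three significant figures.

Retardation factor R = 1 + ρ_b·K_d/n = 1 + 1.88 × 1.6/0.32 = 10.40.
Sorption retards both mechanisms: v_R = v/R = 0.1356 m/day, D_R = D/R = 0.1048 m²/day.
v_R·t = 0.1356 × 35.6 = 4.82736 m; 2√(D_R t) = 3.863 m; argument = (9.69 − 4.82736)/3.863 = 1.259.
C = C₀ × ½·erfc(1.259) = 7.87 × 0.03750 = 0.295 mg/L.

0.295 mg/L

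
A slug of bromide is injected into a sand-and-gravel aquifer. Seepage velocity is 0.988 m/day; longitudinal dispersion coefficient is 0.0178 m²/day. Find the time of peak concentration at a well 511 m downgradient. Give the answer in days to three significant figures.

For the 1D instantaneous-source solution, setting ∂C/∂t = 0 at fixed x gives v²t² + 2Dt − x² = 0, so t = (√(D² + v²x²) − D)/v².
√(D² + v²x²) = √(0.0178² + 0.988² × 511²) = 504.9; v² = 0.976144.
t = (504.9 − 0.0178)/0.976144 = 517 days (vs. the pure-advection estimate x/v = 517 d).

517 days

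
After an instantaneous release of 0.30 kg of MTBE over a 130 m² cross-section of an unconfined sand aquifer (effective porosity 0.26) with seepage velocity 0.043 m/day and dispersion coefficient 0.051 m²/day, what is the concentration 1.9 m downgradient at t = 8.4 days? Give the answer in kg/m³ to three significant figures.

0.000961 kg/m³

For an instantaneous plane source, C(x,t) = M/(n_e·A·√(4πDt)) · exp(−(x−vt)²/(4Dt)), with n_e·A the pore (flow) area.
Plume center vt = 0.043 × 8.4 = 0.3612 m, so the well at 1.9 m is 1.5388 m downgradient of the peak.
√(4πDt) = 2.320 m, giving peak height M/(n_e·A·√(4πDt)) = 0.30/(0.26 × 130 × 2.320) = 0.003826 kg/m³.
(x−vt)²/(4Dt) = (1.5388)²/(4 × 0.051 × 8.4) = 1.382; exp(−1.382) = 0.2511.
C = 0.003826 × 0.2511 = 0.000961 kg/m³.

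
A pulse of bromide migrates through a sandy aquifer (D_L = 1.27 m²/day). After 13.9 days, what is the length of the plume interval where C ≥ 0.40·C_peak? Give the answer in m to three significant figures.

The plume is Gaussian with σ = √(2Dt) = √(2 × 1.27 × 13.9) = 5.942 m.
C/C_peak = exp(−Δx²/(2σ²)) = 0.40 ⇒ Δx = σ·√(−2 ln 0.40) = 5.942 × 1.354 = 8.045 m.
Width = 2Δx = 16.1 m.

16.1 m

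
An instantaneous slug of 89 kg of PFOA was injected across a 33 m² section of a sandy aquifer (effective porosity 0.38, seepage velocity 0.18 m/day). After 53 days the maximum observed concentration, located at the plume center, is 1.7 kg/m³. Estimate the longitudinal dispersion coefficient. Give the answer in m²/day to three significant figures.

At the plume center C_max = M/(n_e·A·√(4πDt)), so D = M²/(4πt·(n_e·A·C_max)²).
n_e·A·C_max = 0.38 × 33 × 1.7 = 21.32 kg/m.
D = 89²/(4π × 53 × 21.32²) = 0.0262 m²/day.

0.0262 m²/day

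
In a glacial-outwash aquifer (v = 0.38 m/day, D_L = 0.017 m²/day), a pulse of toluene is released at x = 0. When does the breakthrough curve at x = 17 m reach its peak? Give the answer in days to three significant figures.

For the 1D instantaneous-source solution, setting ∂C/∂t = 0 at fixed x gives v²t² + 2Dt − x² = 0, so t = (√(D² + v²x²) − D)/v².
√(D² + v²x²) = √(0.017² + 0.38² × 17²) = 6.460; v² = 0.1444.
t = (6.460 − 0.017)/0.1444 = 44.6 days (vs. the pure-advection estimate x/v = 44.7 d).

44.6 days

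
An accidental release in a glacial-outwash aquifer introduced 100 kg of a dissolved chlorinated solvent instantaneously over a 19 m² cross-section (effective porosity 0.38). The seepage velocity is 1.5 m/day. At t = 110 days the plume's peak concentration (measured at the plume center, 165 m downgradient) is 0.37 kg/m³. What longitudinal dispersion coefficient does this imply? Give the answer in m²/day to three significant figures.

At the plume center C_max = M/(n_e·A·√(4πDt)), so D = M²/(4πt·(n_e·A·C_max)²).
n_e·A·C_max = 0.38 × 19 × 0.37 = 2.671 kg/m.
D = 100²/(4π × 110 × 2.671²) = 1.01 m²/day.

1.01 m²/day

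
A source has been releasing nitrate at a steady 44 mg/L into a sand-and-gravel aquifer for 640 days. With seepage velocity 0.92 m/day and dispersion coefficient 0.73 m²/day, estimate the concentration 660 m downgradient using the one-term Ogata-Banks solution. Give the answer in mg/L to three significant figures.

For a continuous step input, C/C₀ ≈ ½·erfc((x−vt)/(2√(Dt))).
vt = 0.92 × 640 = 588.8 m and 2√(Dt) = 2√(0.73 × 640) = 43.23 m.
Argument (x−vt)/(2√(Dt)) = (660 − 588.8)/43.23 = 1.647; ½·erfc(1.647) = 0.009924.
C = 44 × 0.009924 = 0.437 mg/L.

0.437 mg/L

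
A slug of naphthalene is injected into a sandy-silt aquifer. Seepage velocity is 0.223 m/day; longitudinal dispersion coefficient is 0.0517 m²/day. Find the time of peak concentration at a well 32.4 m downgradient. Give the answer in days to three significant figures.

144 days

For the 1D instantaneous-source solution, setting ∂C/∂t = 0 at fixed x gives v²t² + 2Dt − x² = 0, so t = (√(D² + v²x²) − D)/v².
√(D² + v²x²) = √(0.0517² + 0.223² × 32.4²) = 7.225; v² = 0.049729.
t = (7.225 − 0.0517)/0.049729 = 144 days (vs. the pure-advection estimate x/v = 145 d).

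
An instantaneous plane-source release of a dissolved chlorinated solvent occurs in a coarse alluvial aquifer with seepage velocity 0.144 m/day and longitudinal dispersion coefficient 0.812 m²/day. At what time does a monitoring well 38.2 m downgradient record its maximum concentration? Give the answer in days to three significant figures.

For the 1D instantaneous-source solution, setting ∂C/∂t = 0 at fixed x gives v²t² + 2Dt − x² = 0, so t = (√(D² + v²x²) − D)/v².
√(D² + v²x²) = √(0.812² + 0.144² × 38.2²) = 5.560; v² = 0.020736.
t = (5.560 − 0.812)/0.020736 = 229 days (vs. the pure-advection estimate x/v = 265 d).

229 days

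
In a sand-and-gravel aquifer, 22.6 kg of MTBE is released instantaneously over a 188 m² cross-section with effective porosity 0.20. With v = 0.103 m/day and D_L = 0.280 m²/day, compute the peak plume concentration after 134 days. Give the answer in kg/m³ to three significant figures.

0.0277 kg/m³

The peak of an instantaneous 1D plume sits at x = vt; there the Gaussian factor is 1 and C_max = M/(n_e·A·√(4πDt)), where n_e·A is the pore area the mass is dissolved in.
√(4πDt) = √(4π × 0.280 × 134) = 21.71 m, so C_max = 22.6/(0.20 × 188 × 21.71) = 0.0277 kg/m³.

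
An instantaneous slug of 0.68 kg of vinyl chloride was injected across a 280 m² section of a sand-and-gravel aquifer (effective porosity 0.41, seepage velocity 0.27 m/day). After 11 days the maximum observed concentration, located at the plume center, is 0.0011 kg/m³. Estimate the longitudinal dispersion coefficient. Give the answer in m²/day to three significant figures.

At the plume center C_max = M/(n_e·A·√(4πDt)), so D = M²/(4πt·(n_e·A·C_max)²).
n_e·A·C_max = 0.41 × 280 × 0.0011 = 0.1263 kg/m.
D = 0.68²/(4π × 11 × 0.1263²) = 0.210 m²/day.

0.210 m²/day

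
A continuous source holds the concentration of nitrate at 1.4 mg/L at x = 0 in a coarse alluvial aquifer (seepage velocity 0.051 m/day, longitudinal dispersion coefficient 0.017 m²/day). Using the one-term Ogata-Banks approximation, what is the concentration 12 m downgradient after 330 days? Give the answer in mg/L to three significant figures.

For a continuous step input, C/C₀ ≈ ½·erfc((x−vt)/(2√(Dt))).
vt = 0.051 × 330 = 16.83 m and 2√(Dt) = 2√(0.017 × 330) = 4.737 m.
Argument (x−vt)/(2√(Dt)) = (12 − 16.83)/4.737 = -1.020; ½·erfc(-1.020) = 0.9254.
C = 1.4 × 0.9254 = 1.30 mg/L.

1.30 mg/L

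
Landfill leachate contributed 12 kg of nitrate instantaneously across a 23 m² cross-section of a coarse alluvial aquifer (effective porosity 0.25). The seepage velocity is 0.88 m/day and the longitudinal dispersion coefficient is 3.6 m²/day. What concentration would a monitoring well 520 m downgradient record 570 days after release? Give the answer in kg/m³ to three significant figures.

For an instantaneous plane source, C(x,t) = M/(n_e·A·√(4πDt)) · exp(−(x−vt)²/(4Dt)), with n_e·A the pore (flow) area.
Plume center vt = 0.88 × 570 = 501.6 m, so the well at 520 m is 18.4 m downgradient of the peak.
√(4πDt) = 160.6 m, giving peak height M/(n_e·A·√(4πDt)) = 12/(0.25 × 23 × 160.6) = 0.01299 kg/m³.
(x−vt)²/(4Dt) = (18.4)²/(4 × 3.6 × 570) = 0.04125; exp(−0.04125) = 0.9596.
C = 0.01299 × 0.9596 = 0.0125 kg/m³.

0.0125 kg/m³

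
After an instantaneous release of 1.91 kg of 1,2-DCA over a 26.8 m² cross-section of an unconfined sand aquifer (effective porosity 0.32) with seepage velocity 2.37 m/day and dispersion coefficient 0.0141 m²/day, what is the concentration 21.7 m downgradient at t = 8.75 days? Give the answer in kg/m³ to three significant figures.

0.0274 kg/m³

For an instantaneous plane source, C(x,t) = M/(n_e·A·√(4πDt)) · exp(−(x−vt)²/(4Dt)), with n_e·A the pore (flow) area.
Plume center vt = 2.37 × 8.75 = 20.7375 m, so the well at 21.7 m is 0.9625 m downgradient of the peak.
√(4πDt) = 1.245 m, giving peak height M/(n_e·A·√(4πDt)) = 1.91/(0.32 × 26.8 × 1.245) = 0.1789 kg/m³.
(x−vt)²/(4Dt) = (0.9625)²/(4 × 0.0141 × 8.75) = 1.877; exp(−1.877) = 0.1530.
C = 0.1789 × 0.1530 = 0.0274 kg/m³.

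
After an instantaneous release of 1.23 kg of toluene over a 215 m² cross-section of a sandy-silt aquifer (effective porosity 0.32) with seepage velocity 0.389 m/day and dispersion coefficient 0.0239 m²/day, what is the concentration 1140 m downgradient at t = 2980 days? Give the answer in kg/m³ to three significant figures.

For an instantaneous plane source, C(x,t) = M/(n_e·A·√(4πDt)) · exp(−(x−vt)²/(4Dt)), with n_e·A the pore (flow) area.
Plume center vt = 0.389 × 2980 = 1159.22 m, so the well at 1140 m is 19.22 m upgradient of the peak.
√(4πDt) = 29.92 m, giving peak height M/(n_e·A·√(4πDt)) = 1.23/(0.32 × 215 × 29.92) = 0.0005975 kg/m³.
(x−vt)²/(4Dt) = (-19.22)²/(4 × 0.0239 × 2980) = 1.297; exp(−1.297) = 0.2734.
C = 0.0005975 × 0.2734 = 0.000163 kg/m³.

0.000163 kg/m³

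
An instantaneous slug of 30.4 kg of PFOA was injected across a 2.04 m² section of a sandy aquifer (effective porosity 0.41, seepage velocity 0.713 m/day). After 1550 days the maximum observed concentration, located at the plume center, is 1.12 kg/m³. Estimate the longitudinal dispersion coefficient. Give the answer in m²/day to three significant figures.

0.0541 m²/day

At the plume center C_max = M/(n_e·A·√(4πDt)), so D = M²/(4πt·(n_e·A·C_max)²).
n_e·A·C_max = 0.41 × 2.04 × 1.12 = 0.9368 kg/m.
D = 30.4²/(4π × 1550 × 0.9368²) = 0.0541 m²/day.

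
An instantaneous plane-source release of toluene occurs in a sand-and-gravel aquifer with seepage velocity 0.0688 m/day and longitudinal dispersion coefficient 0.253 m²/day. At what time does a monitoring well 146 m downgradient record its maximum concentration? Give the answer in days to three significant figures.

For the 1D instantaneous-source solution, setting ∂C/∂t = 0 at fixed x gives v²t² + 2Dt − x² = 0, so t = (√(D² + v²x²) − D)/v².
√(D² + v²x²) = √(0.253² + 0.0688² × 146²) = 10.05; v² = 0.00473344.
t = (10.05 − 0.253)/0.00473344 = 2070 days (vs. the pure-advection estimate x/v = 2120 d).

2070 days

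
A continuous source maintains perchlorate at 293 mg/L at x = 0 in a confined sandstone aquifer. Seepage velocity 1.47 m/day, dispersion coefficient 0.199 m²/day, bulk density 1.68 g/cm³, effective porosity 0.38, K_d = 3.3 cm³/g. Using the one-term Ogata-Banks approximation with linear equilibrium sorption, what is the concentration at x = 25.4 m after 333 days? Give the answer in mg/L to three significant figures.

Retardation factor R = 1 + ρ_b·K_d/n = 1 + 1.68 × 3.3/0.38 = 15.59.
Sorption retards both mechanisms: v_R = v/R = 0.09429 m/day, D_R = D/R = 0.01276 m²/day.
v_R·t = 0.09429 × 333 = 31.39857 m; 2√(D_R t) = 4.123 m; argument = (25.4 − 31.39857)/4.123 = -1.455.
C = C₀ × ½·erfc(-1.455) = 293 × 0.9802 = 287 mg/L.

287 mg/L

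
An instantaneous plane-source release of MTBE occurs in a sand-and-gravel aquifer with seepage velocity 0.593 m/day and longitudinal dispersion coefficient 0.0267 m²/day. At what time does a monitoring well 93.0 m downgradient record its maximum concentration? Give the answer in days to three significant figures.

For the 1D instantaneous-source solution, setting ∂C/∂t = 0 at fixed x gives v²t² + 2Dt − x² = 0, so t = (√(D² + v²x²) − D)/v².
√(D² + v²x²) = √(0.0267² + 0.593² × 93.0²) = 55.15; v² = 0.351649.
t = (55.15 − 0.0267)/0.351649 = 157 days (vs. the pure-advection estimate x/v = 157 d).

157 days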